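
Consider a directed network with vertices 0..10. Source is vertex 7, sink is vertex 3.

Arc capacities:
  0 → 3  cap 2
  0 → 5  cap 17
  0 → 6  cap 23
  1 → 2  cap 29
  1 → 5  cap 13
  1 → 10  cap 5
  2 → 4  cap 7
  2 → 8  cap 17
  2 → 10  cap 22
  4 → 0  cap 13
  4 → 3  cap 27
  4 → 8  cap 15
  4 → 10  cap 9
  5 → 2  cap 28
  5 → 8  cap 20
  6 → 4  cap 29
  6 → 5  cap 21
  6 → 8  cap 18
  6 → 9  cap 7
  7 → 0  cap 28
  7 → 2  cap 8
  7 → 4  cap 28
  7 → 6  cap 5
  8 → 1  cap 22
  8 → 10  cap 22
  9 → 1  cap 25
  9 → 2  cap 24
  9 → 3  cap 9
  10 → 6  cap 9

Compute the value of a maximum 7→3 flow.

Maximum flow value: 36

augment #1: 7→0→3 bottleneck 2, total now 2
augment #2: 7→4→3 bottleneck 27, total now 29
augment #3: 7→6→9→3 bottleneck 5, total now 34
augment #4: 7→0→6→9→3 bottleneck 2, total now 36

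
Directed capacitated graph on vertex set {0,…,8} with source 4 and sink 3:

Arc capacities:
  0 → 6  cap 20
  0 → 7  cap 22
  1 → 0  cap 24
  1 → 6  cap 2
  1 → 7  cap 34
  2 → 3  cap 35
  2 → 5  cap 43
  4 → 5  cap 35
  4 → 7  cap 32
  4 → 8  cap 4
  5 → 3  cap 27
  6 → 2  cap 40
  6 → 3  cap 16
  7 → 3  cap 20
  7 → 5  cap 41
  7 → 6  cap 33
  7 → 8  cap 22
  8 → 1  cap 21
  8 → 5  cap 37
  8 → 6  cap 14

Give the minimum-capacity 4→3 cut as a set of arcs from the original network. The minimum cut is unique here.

Min-cut arcs: {(4,7), (4,8), (5,3)} (total capacity 63)

augment #1: 4→5→3 push 27
augment #2: 4→7→3 push 20
augment #3: 4→7→6→3 push 12
augment #4: 4→8→6→3 push 4
max flow = 63; residual-reachable set from 4 gives S-side
cut edges (S→T): {(4,7), (4,8), (5,3)} total cap 63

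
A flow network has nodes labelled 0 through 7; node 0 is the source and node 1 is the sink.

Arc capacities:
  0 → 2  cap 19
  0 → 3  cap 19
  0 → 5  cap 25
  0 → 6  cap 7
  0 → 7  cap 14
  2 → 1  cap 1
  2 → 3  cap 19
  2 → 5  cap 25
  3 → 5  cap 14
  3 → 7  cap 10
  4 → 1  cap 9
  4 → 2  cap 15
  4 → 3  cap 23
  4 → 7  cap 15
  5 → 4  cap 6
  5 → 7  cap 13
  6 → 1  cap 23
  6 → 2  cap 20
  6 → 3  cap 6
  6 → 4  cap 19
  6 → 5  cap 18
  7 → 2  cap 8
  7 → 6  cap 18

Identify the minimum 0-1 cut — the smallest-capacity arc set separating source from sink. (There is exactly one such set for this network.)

Min-cut arcs: {(0,6), (2,1), (5,4), (7,6)} (total capacity 32)

augment #1: 0→2→1 push 1
augment #2: 0→6→1 push 7
augment #3: 0→5→4→1 push 6
augment #4: 0→7→6→1 push 14
augment #5: 0→3→7→6→1 push 2
augment #6: 0→3→7→6→4→1 push 2
max flow = 32; residual-reachable set from 0 gives S-side
cut edges (S→T): {(0,6), (2,1), (5,4), (7,6)} total cap 32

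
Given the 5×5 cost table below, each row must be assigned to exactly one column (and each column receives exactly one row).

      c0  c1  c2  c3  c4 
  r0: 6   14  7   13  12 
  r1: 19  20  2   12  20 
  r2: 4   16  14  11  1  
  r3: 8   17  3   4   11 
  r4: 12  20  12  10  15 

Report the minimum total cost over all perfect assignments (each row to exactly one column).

one of 2 optimal assignments: row0→col0 (cost 6), row1→col2 (cost 2), row2→col4 (cost 1), row3→col3 (cost 4), row4→col1 (cost 20)
total = 6 + 2 + 1 + 4 + 20 = 33

Minimum assignment cost: 33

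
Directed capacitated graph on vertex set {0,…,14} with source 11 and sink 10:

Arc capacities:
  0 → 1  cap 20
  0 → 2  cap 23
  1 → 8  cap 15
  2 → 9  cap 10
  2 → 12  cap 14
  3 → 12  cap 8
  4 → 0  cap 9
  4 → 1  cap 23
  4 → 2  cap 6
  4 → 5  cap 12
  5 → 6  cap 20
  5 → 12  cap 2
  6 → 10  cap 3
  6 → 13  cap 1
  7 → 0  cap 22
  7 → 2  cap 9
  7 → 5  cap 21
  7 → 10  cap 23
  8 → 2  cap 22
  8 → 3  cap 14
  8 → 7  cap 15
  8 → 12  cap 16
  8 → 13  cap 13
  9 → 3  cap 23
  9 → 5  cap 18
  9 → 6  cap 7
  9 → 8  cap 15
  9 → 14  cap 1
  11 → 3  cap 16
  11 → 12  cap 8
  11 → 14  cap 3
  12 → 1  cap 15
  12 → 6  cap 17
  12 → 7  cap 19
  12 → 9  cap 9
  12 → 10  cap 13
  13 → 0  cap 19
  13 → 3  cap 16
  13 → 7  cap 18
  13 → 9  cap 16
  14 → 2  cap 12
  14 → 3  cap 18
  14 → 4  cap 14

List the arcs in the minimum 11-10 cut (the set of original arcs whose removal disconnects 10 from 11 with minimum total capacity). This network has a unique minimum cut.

augment #1: 11→12→10 push 8
augment #2: 11→3→12→10 push 5
augment #3: 11→3→12→6→10 push 3
augment #4: 11→14→2→12→7→10 push 3
max flow = 19; residual-reachable set from 11 gives S-side
cut edges (S→T): {(3,12), (11,12), (11,14)} total cap 19

Min-cut arcs: {(3,12), (11,12), (11,14)} (total capacity 19)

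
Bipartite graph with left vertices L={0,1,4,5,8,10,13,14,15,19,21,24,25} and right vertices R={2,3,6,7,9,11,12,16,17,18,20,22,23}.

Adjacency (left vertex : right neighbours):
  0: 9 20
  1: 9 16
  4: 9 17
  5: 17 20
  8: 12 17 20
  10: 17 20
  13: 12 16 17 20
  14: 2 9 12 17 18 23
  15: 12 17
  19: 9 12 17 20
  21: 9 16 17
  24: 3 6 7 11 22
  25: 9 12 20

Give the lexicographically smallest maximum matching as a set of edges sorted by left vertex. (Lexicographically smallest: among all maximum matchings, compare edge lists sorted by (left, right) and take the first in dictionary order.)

Lex-smallest maximum matching: {(0,9), (1,16), (4,17), (5,20), (8,12), (14,2), (24,3)}

|M| = 7 (so the lex-smallest maximum matching has 7 edges)
process left vertices in ascending order; for each, take the smallest-labelled available neighbour that still permits 7 edges overall, or leave it unmatched if none does
lex-smallest matching: {0-9, 1-16, 4-17, 5-20, 8-12, 14-2, 24-3}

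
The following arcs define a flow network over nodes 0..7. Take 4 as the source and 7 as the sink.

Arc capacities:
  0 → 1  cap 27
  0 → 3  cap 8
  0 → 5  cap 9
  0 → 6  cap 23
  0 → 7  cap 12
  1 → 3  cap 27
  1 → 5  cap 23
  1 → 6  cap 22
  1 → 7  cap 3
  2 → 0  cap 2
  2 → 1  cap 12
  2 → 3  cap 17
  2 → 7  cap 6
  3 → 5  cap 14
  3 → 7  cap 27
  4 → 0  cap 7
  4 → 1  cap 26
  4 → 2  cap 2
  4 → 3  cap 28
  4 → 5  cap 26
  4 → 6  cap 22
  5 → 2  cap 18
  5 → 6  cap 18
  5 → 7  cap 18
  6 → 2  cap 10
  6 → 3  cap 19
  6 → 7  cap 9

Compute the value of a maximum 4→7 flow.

augment #1: 4→0→7 bottleneck 7, total now 7
augment #2: 4→1→7 bottleneck 3, total now 10
augment #3: 4→2→7 bottleneck 2, total now 12
augment #4: 4→3→7 bottleneck 27, total now 39
augment #5: 4→5→7 bottleneck 18, total now 57
augment #6: 4→6→7 bottleneck 9, total now 66
augment #7: 4→5→2→7 bottleneck 4, total now 70
augment #8: 4→5→2→0→7 bottleneck 2, total now 72

Maximum flow value: 72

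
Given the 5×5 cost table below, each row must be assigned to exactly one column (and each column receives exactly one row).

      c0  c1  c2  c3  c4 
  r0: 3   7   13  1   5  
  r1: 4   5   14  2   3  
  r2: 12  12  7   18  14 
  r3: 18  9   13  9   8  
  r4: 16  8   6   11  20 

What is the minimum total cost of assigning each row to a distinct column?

Minimum assignment cost: 28

one of 2 optimal assignments: row0→col0 (cost 3), row1→col3 (cost 2), row2→col2 (cost 7), row3→col4 (cost 8), row4→col1 (cost 8)
total = 3 + 2 + 7 + 8 + 8 = 28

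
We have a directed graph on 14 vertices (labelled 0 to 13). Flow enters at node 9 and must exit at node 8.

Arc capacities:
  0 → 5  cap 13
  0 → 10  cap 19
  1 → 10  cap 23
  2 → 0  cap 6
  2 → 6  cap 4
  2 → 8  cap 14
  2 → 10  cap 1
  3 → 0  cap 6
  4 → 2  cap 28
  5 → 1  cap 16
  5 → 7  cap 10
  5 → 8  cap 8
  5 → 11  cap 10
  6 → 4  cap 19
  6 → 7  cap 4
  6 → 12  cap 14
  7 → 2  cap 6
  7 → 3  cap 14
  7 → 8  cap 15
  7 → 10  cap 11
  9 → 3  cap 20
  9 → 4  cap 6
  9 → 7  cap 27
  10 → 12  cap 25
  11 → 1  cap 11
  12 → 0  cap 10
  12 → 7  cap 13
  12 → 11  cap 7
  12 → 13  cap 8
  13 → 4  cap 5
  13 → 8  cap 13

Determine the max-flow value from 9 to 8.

augment #1: 9→7→8 bottleneck 15, total now 15
augment #2: 9→4→2→8 bottleneck 6, total now 21
augment #3: 9→7→2→8 bottleneck 6, total now 27
augment #4: 9→3→0→5→8 bottleneck 6, total now 33
augment #5: 9→7→10→12→13→8 bottleneck 6, total now 39

Maximum flow value: 39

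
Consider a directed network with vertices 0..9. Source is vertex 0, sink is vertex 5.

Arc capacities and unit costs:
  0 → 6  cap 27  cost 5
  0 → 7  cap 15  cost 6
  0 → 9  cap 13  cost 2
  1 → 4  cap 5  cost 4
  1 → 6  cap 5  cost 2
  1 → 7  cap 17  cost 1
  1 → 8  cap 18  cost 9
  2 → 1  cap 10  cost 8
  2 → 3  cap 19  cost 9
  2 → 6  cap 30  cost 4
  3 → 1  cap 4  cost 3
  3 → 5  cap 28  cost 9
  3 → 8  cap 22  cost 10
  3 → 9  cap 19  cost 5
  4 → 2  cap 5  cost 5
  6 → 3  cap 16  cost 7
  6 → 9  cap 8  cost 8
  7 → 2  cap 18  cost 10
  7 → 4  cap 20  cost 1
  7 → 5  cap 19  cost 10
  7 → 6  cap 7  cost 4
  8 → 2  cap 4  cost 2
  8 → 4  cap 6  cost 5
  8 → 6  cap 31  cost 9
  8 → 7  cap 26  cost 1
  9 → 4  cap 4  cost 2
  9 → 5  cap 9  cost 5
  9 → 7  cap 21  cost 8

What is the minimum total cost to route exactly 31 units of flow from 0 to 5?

shortest-cost path #1: 0→9→5 push 9 @ unit cost 7 (adds 63)
shortest-cost path #2: 0→7→5 push 15 @ unit cost 16 (adds 240)
shortest-cost path #3: 0→9→7→5 push 4 @ unit cost 20 (adds 80)
shortest-cost path #4: 0→6→3→5 push 3 @ unit cost 21 (adds 63)
total cost = 446

Minimum cost for 31 units: 446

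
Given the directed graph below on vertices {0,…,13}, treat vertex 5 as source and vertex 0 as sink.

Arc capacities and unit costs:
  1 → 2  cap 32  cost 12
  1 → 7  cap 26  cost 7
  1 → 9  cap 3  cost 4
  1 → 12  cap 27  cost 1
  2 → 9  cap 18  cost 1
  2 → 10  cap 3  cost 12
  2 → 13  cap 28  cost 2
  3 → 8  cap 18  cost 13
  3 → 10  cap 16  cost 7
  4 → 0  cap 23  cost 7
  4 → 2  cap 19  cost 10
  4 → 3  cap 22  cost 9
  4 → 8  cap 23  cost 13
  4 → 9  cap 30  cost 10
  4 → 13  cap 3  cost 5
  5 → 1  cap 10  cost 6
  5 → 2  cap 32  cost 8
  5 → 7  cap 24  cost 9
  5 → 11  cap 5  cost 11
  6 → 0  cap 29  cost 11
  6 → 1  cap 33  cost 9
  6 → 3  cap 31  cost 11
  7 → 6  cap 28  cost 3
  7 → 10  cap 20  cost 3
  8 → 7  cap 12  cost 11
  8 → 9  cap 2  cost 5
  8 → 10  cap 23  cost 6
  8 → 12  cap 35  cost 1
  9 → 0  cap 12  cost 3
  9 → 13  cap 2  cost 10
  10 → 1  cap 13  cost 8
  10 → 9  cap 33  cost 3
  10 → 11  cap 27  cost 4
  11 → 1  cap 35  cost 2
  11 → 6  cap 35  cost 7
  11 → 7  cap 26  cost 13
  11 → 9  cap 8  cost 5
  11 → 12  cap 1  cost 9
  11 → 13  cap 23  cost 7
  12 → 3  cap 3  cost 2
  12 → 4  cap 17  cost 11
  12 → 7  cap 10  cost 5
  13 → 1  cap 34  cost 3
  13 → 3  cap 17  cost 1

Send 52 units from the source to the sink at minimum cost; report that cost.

Minimum cost for 52 units: 1123

shortest-cost path #1: 5→2→9→0 push 12 @ unit cost 12 (adds 144)
shortest-cost path #2: 5→7→6→0 push 24 @ unit cost 23 (adds 552)
shortest-cost path #3: 5→1→12→4→0 push 10 @ unit cost 25 (adds 250)
shortest-cost path #4: 5→11→6→0 push 5 @ unit cost 29 (adds 145)
shortest-cost path #5: 5→2→13→1→12→4→0 push 1 @ unit cost 32 (adds 32)
total cost = 1123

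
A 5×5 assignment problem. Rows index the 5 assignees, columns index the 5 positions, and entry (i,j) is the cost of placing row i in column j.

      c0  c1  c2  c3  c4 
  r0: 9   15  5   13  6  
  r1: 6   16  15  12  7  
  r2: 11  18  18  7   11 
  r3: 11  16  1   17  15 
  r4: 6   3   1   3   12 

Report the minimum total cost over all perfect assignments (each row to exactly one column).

Minimum assignment cost: 23

optimal assignment: row0→col4 (cost 6), row1→col0 (cost 6), row2→col3 (cost 7), row3→col2 (cost 1), row4→col1 (cost 3)
total = 6 + 6 + 7 + 1 + 3 = 23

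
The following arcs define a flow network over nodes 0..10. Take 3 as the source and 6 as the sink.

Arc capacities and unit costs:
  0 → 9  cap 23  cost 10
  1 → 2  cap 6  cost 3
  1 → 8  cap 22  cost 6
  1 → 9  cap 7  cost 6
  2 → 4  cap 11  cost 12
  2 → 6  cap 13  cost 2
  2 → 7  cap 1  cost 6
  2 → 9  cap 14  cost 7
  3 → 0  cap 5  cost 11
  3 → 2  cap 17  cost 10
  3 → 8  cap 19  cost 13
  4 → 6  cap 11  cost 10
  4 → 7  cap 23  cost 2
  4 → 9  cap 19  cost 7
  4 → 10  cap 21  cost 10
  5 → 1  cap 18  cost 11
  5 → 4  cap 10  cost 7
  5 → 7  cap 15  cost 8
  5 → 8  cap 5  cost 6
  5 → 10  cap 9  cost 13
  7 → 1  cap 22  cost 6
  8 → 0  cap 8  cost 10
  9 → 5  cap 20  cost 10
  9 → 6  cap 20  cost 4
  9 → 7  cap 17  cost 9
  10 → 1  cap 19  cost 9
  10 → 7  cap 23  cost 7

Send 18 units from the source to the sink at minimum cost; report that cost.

shortest-cost path #1: 3→2→6 push 13 @ unit cost 12 (adds 156)
shortest-cost path #2: 3→2→9→6 push 4 @ unit cost 21 (adds 84)
shortest-cost path #3: 3→0→9→6 push 1 @ unit cost 25 (adds 25)
total cost = 265

Minimum cost for 18 units: 265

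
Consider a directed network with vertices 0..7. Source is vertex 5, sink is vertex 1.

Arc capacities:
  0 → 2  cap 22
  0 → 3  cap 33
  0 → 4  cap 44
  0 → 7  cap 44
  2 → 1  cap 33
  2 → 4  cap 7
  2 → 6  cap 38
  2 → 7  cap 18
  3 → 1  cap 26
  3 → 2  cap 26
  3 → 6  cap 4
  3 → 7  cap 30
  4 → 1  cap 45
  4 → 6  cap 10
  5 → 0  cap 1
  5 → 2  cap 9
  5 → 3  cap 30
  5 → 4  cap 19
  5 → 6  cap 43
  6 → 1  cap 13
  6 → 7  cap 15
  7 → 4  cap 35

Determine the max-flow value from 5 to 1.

augment #1: 5→2→1 bottleneck 9, total now 9
augment #2: 5→3→1 bottleneck 26, total now 35
augment #3: 5→4→1 bottleneck 19, total now 54
augment #4: 5→6→1 bottleneck 13, total now 67
augment #5: 5→0→2→1 bottleneck 1, total now 68
augment #6: 5→3→2→1 bottleneck 4, total now 72
augment #7: 5→6→7→4→1 bottleneck 15, total now 87

Maximum flow value: 87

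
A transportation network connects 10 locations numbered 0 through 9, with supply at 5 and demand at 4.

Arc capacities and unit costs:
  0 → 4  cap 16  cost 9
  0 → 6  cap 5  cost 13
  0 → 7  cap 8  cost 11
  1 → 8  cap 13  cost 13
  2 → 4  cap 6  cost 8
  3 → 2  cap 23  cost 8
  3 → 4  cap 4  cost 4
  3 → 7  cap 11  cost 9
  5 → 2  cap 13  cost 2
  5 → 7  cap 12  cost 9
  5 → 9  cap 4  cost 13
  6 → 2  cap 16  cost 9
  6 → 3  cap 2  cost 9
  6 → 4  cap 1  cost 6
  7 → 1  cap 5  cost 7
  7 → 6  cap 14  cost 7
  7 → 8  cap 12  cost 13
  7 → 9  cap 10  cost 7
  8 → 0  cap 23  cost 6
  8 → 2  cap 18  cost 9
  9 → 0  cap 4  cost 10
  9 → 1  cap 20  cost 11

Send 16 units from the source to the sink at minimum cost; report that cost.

Minimum cost for 16 units: 379

shortest-cost path #1: 5→2→4 push 6 @ unit cost 10 (adds 60)
shortest-cost path #2: 5→7→6→4 push 1 @ unit cost 22 (adds 22)
shortest-cost path #3: 5→7→6→3→4 push 2 @ unit cost 29 (adds 58)
shortest-cost path #4: 5→9→0→4 push 4 @ unit cost 32 (adds 128)
shortest-cost path #5: 5→7→8→0→4 push 3 @ unit cost 37 (adds 111)
total cost = 379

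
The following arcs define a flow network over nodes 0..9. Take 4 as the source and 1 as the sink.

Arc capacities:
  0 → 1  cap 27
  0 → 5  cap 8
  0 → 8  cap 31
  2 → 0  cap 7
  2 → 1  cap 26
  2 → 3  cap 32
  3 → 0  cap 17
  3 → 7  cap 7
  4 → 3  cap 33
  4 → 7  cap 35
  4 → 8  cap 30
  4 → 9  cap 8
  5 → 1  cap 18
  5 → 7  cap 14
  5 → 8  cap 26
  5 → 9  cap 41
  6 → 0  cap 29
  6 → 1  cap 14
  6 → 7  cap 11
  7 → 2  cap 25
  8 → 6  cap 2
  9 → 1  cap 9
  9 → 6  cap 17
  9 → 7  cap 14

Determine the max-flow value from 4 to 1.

Maximum flow value: 52

augment #1: 4→9→1 bottleneck 8, total now 8
augment #2: 4→3→0→1 bottleneck 17, total now 25
augment #3: 4→7→2→1 bottleneck 25, total now 50
augment #4: 4→8→6→1 bottleneck 2, total now 52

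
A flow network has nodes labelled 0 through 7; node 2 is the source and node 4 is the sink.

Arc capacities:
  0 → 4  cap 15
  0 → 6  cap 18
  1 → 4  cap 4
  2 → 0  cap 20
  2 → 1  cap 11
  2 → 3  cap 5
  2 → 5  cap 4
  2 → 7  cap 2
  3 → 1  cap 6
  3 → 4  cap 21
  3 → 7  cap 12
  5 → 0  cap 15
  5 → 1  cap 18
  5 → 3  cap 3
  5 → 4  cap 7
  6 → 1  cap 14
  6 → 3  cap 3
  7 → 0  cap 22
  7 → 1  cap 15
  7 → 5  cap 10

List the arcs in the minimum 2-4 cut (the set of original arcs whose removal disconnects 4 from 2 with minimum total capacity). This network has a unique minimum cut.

Min-cut arcs: {(0,4), (1,4), (2,3), (2,5), (2,7), (6,3)} (total capacity 33)

augment #1: 2→0→4 push 15
augment #2: 2→1→4 push 4
augment #3: 2→3→4 push 5
augment #4: 2→5→4 push 4
augment #5: 2→7→5→4 push 2
augment #6: 2→0→6→3→4 push 3
max flow = 33; residual-reachable set from 2 gives S-side
cut edges (S→T): {(0,4), (1,4), (2,3), (2,5), (2,7), (6,3)} total cap 33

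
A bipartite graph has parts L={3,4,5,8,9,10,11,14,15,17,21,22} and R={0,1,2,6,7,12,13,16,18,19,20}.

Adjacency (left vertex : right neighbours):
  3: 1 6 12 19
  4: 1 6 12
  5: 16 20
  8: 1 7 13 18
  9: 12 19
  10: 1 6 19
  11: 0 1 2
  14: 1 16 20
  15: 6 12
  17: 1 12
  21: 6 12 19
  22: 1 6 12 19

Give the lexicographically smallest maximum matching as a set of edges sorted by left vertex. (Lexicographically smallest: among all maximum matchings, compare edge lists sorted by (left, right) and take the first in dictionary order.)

|M| = 8 (so the lex-smallest maximum matching has 8 edges)
process left vertices in ascending order; for each, take the smallest-labelled available neighbour that still permits 8 edges overall, or leave it unmatched if none does
lex-smallest matching: {3-1, 4-6, 5-16, 8-7, 9-12, 10-19, 11-0, 14-20}

Lex-smallest maximum matching: {(3,1), (4,6), (5,16), (8,7), (9,12), (10,19), (11,0), (14,20)}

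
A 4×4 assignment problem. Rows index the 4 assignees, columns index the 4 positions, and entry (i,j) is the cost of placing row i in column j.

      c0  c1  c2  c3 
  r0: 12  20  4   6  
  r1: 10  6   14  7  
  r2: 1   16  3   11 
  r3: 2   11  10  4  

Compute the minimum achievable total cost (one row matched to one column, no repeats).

Minimum assignment cost: 15

optimal assignment: row0→col2 (cost 4), row1→col1 (cost 6), row2→col0 (cost 1), row3→col3 (cost 4)
total = 4 + 6 + 1 + 4 = 15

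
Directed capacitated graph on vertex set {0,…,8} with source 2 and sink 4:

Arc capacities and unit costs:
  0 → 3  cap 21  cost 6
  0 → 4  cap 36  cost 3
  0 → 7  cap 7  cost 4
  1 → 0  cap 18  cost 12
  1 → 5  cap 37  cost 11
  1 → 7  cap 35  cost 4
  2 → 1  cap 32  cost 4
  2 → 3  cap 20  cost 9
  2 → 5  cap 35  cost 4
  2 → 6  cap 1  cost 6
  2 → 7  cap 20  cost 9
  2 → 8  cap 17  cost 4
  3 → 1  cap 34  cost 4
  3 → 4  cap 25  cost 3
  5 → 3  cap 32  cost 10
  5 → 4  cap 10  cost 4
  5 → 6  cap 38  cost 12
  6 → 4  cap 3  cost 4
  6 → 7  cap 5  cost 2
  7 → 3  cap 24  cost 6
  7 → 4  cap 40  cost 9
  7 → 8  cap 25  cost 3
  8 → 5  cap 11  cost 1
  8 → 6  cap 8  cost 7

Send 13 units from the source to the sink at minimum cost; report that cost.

Minimum cost for 13 units: 114

shortest-cost path #1: 2→5→4 push 10 @ unit cost 8 (adds 80)
shortest-cost path #2: 2→6→4 push 1 @ unit cost 10 (adds 10)
shortest-cost path #3: 2→3→4 push 2 @ unit cost 12 (adds 24)
total cost = 114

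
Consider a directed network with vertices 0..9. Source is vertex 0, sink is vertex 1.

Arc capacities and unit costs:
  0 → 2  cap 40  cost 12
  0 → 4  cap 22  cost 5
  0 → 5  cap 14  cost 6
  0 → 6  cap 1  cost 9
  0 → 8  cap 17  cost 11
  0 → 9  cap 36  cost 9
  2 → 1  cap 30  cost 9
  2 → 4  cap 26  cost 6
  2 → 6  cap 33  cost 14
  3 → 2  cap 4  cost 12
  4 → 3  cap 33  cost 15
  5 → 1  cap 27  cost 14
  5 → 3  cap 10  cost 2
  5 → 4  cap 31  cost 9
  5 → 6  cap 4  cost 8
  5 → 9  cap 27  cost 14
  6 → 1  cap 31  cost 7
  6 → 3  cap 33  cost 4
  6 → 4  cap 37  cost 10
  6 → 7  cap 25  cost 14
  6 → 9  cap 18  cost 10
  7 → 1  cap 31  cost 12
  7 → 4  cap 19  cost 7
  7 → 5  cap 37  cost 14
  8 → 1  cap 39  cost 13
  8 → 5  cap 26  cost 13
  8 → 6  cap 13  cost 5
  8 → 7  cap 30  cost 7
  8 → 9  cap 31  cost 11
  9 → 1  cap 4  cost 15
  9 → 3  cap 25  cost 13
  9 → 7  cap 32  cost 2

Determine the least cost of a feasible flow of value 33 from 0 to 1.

shortest-cost path #1: 0→6→1 push 1 @ unit cost 16 (adds 16)
shortest-cost path #2: 0→5→1 push 14 @ unit cost 20 (adds 280)
shortest-cost path #3: 0→2→1 push 18 @ unit cost 21 (adds 378)
total cost = 674

Minimum cost for 33 units: 674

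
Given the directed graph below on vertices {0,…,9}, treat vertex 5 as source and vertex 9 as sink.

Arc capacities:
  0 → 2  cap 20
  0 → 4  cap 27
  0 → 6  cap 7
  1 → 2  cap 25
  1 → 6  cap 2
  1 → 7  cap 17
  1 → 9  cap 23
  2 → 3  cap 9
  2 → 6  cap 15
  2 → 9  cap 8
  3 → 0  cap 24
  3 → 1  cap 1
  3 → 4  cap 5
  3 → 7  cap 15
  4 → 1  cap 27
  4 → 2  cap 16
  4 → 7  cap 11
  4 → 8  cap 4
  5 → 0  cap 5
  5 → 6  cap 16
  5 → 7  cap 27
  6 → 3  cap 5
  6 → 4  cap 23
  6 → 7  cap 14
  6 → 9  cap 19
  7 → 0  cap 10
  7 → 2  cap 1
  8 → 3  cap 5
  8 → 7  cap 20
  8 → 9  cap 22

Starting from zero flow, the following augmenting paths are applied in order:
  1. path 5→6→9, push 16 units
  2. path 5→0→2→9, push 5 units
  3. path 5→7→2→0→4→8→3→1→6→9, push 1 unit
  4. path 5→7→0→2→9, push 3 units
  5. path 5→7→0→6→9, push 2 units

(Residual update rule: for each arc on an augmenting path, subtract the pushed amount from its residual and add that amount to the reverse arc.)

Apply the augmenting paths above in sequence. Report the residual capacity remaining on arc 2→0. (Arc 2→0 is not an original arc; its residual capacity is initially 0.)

Residual capacity of (2,0): 7

after path 1 (5→6→9, push 16): res(2,0)=0
after path 2 (5→0→2→9, push 5): res(2,0)=5
after path 3 (5→7→2→0→4→8→3→1→6→9, push 1): res(2,0)=4
after path 4 (5→7→0→2→9, push 3): res(2,0)=7
after path 5 (5→7→0→6→9, push 2): res(2,0)=7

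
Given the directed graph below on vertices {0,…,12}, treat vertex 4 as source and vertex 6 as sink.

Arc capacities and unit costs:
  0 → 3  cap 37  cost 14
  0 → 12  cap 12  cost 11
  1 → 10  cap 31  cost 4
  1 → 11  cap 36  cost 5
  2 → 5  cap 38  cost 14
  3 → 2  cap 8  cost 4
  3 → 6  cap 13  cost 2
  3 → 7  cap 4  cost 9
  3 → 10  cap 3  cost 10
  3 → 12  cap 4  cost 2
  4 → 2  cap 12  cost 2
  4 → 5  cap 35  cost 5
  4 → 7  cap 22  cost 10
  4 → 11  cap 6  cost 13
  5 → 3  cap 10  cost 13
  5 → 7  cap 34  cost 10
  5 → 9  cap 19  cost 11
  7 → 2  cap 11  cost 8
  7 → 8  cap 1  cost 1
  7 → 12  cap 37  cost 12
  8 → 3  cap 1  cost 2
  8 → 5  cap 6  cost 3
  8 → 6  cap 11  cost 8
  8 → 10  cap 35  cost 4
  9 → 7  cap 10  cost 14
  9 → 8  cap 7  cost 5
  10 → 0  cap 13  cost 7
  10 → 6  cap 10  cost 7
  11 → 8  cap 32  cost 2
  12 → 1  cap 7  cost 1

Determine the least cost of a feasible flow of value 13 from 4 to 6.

Minimum cost for 13 units: 261

shortest-cost path #1: 4→7→8→3→6 push 1 @ unit cost 15 (adds 15)
shortest-cost path #2: 4→5→3→6 push 10 @ unit cost 20 (adds 200)
shortest-cost path #3: 4→11→8→6 push 2 @ unit cost 23 (adds 46)
total cost = 261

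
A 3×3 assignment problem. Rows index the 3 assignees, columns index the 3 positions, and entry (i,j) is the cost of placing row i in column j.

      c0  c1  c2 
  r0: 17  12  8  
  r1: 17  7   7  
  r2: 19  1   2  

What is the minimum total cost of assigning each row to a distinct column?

Minimum assignment cost: 25

optimal assignment: row0→col0 (cost 17), row1→col2 (cost 7), row2→col1 (cost 1)
total = 17 + 7 + 1 = 25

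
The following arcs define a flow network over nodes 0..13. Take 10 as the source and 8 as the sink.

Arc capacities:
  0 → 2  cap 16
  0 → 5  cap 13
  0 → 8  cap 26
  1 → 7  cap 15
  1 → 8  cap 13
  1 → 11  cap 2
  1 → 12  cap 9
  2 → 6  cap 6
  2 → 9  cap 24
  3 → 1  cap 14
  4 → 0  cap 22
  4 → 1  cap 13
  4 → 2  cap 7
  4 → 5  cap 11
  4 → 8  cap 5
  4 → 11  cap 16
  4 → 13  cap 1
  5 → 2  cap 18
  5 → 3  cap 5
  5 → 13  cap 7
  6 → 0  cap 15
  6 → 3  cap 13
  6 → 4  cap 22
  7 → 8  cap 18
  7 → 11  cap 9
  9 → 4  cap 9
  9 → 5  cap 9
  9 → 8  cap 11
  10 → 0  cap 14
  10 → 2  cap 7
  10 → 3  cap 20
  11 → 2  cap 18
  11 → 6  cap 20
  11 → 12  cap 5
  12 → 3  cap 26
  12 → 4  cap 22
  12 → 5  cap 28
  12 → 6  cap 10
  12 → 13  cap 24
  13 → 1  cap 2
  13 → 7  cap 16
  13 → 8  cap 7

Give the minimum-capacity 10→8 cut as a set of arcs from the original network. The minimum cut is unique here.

Min-cut arcs: {(3,1), (10,0), (10,2)} (total capacity 35)

augment #1: 10→0→8 push 14
augment #2: 10→2→9→8 push 7
augment #3: 10→3→1→8 push 13
augment #4: 10→3→1→7→8 push 1
max flow = 35; residual-reachable set from 10 gives S-side
cut edges (S→T): {(3,1), (10,0), (10,2)} total cap 35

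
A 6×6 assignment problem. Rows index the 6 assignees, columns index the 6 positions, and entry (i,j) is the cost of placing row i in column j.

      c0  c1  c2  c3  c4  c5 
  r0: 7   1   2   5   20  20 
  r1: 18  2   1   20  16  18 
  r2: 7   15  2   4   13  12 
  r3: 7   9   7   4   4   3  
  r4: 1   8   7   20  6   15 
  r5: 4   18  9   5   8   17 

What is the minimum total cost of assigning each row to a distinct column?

optimal assignment: row0→col1 (cost 1), row1→col2 (cost 1), row2→col3 (cost 4), row3→col5 (cost 3), row4→col0 (cost 1), row5→col4 (cost 8)
total = 1 + 1 + 4 + 3 + 1 + 8 = 18

Minimum assignment cost: 18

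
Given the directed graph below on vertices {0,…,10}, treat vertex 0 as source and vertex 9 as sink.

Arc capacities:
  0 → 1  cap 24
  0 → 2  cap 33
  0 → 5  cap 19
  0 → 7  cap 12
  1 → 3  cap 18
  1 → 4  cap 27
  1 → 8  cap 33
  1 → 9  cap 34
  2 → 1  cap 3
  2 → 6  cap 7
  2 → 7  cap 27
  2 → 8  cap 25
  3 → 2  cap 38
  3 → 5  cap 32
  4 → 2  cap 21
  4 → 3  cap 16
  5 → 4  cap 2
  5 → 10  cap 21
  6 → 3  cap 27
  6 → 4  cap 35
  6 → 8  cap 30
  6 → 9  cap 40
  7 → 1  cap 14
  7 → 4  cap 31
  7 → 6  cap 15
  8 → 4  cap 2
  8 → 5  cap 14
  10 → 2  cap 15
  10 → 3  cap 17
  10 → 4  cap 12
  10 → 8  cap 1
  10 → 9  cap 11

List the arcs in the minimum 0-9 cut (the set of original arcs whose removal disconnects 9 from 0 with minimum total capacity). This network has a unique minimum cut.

Min-cut arcs: {(1,9), (2,6), (7,6), (10,9)} (total capacity 67)

augment #1: 0→1→9 push 24
augment #2: 0→2→1→9 push 3
augment #3: 0→2→6→9 push 7
augment #4: 0→5→10→9 push 11
augment #5: 0→7→1→9 push 7
augment #6: 0→7→6→9 push 5
augment #7: 0→2→7→6→9 push 10
max flow = 67; residual-reachable set from 0 gives S-side
cut edges (S→T): {(1,9), (2,6), (7,6), (10,9)} total cap 67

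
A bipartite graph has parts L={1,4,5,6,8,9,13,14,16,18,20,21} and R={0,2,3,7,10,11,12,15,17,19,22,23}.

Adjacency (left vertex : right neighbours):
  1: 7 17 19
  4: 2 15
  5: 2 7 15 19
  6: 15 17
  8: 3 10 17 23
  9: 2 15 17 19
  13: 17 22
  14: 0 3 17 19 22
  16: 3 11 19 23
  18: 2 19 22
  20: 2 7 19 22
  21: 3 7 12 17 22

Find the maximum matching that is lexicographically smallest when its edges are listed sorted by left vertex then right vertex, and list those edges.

Lex-smallest maximum matching: {(1,7), (4,2), (5,15), (6,17), (8,3), (9,19), (13,22), (14,0), (16,11), (21,12)}

|M| = 10 (so the lex-smallest maximum matching has 10 edges)
process left vertices in ascending order; for each, take the smallest-labelled available neighbour that still permits 10 edges overall, or leave it unmatched if none does
lex-smallest matching: {1-7, 4-2, 5-15, 6-17, 8-3, 9-19, 13-22, 14-0, 16-11, 21-12}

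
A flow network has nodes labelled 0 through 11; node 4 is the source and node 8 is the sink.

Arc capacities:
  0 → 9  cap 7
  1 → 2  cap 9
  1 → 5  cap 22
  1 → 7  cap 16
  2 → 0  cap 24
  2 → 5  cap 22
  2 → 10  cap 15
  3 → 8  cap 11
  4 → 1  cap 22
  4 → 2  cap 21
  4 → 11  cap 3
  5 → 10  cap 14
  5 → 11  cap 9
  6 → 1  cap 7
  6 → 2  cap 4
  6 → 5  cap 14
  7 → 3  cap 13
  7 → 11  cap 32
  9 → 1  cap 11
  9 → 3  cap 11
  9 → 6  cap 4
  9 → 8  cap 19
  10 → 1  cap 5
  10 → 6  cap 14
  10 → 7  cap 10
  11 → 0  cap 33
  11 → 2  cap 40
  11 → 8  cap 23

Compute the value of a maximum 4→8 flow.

augment #1: 4→11→8 bottleneck 3, total now 3
augment #2: 4→1→5→11→8 bottleneck 9, total now 12
augment #3: 4→1→7→3→8 bottleneck 11, total now 23
augment #4: 4→1→7→11→8 bottleneck 2, total now 25
augment #5: 4→2→0→9→8 bottleneck 7, total now 32
augment #6: 4→2→10→7→11→8 bottleneck 9, total now 41

Maximum flow value: 41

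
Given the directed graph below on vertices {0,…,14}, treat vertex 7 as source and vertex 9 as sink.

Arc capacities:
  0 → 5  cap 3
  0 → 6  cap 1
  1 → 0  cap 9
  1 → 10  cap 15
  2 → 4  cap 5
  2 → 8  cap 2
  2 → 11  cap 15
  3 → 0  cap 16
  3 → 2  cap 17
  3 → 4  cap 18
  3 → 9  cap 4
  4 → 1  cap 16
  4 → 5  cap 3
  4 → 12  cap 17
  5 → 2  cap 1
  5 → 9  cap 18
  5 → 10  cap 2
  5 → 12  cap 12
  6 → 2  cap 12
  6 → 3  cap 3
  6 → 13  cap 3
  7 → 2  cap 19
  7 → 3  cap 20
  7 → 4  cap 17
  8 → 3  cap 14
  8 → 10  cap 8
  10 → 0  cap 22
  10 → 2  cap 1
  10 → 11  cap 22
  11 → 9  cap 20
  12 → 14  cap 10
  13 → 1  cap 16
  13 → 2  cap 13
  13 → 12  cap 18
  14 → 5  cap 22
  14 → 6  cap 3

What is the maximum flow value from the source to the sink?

augment #1: 7→3→9 bottleneck 4, total now 4
augment #2: 7→2→11→9 bottleneck 15, total now 19
augment #3: 7→4→5→9 bottleneck 3, total now 22
augment #4: 7→3→0→5→9 bottleneck 3, total now 25
augment #5: 7→2→8→10→11→9 bottleneck 2, total now 27
augment #6: 7→4→1→10→11→9 bottleneck 3, total now 30
augment #7: 7→4→12→14→5→9 bottleneck 10, total now 40

Maximum flow value: 40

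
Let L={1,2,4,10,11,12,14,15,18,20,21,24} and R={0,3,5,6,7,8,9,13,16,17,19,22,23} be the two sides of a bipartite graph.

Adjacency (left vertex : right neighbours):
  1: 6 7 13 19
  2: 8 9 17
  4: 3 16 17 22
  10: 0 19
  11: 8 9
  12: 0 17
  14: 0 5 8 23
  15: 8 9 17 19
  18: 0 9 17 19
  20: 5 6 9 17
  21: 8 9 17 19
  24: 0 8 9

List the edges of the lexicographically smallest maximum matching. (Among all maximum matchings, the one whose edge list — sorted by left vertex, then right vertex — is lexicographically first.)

|M| = 9 (so the lex-smallest maximum matching has 9 edges)
process left vertices in ascending order; for each, take the smallest-labelled available neighbour that still permits 9 edges overall, or leave it unmatched if none does
lex-smallest matching: {1-6, 2-8, 4-3, 10-0, 11-9, 12-17, 14-23, 15-19, 20-5}

Lex-smallest maximum matching: {(1,6), (2,8), (4,3), (10,0), (11,9), (12,17), (14,23), (15,19), (20,5)}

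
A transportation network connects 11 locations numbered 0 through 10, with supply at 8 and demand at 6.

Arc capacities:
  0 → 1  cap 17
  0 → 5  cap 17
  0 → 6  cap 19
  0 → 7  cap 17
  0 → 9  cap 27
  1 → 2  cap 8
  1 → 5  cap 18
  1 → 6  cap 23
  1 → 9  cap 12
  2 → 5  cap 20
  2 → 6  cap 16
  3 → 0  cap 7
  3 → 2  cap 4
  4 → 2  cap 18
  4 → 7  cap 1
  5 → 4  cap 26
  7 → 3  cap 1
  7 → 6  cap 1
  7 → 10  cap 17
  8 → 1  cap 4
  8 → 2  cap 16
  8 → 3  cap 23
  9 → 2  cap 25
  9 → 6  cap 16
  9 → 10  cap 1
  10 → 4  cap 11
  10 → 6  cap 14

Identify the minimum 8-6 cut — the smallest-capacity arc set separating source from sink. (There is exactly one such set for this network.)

Min-cut arcs: {(2,6), (3,0), (4,7), (8,1)} (total capacity 28)

augment #1: 8→1→6 push 4
augment #2: 8→2→6 push 16
augment #3: 8→3→0→6 push 7
augment #4: 8→3→2→5→4→7→6 push 1
max flow = 28; residual-reachable set from 8 gives S-side
cut edges (S→T): {(2,6), (3,0), (4,7), (8,1)} total cap 28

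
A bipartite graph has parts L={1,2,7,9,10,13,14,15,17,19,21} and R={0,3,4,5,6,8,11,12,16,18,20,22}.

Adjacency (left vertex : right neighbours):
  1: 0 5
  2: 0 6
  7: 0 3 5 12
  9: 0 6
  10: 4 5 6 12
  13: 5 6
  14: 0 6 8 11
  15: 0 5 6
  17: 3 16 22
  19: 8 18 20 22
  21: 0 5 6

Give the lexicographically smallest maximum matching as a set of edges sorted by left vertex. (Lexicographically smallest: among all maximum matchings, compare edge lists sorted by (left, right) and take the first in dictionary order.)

|M| = 8 (so the lex-smallest maximum matching has 8 edges)
process left vertices in ascending order; for each, take the smallest-labelled available neighbour that still permits 8 edges overall, or leave it unmatched if none does
lex-smallest matching: {1-0, 2-6, 7-3, 10-4, 13-5, 14-8, 17-16, 19-18}

Lex-smallest maximum matching: {(1,0), (2,6), (7,3), (10,4), (13,5), (14,8), (17,16), (19,18)}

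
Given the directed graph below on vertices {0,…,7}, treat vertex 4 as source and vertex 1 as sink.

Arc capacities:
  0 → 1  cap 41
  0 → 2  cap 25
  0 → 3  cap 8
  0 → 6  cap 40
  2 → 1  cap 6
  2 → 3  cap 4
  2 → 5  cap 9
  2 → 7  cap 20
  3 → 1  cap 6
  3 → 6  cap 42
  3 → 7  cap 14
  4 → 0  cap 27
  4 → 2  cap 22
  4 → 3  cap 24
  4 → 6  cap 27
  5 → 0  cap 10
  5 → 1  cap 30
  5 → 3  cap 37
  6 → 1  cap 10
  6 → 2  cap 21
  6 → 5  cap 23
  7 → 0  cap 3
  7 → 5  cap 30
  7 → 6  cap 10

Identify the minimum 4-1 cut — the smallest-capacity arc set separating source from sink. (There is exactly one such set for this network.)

Min-cut arcs: {(2,1), (3,1), (4,0), (5,0), (5,1), (6,1), (7,0)} (total capacity 92)

augment #1: 4→0→1 push 27
augment #2: 4→2→1 push 6
augment #3: 4→3→1 push 6
augment #4: 4→6→1 push 10
augment #5: 4→2→5→1 push 9
augment #6: 4→6→5→1 push 17
augment #7: 4→2→7→0→1 push 3
augment #8: 4→2→7→5→1 push 4
augment #9: 4→3→6→5→0→1 push 6
augment #10: 4→3→7→5→0→1 push 4
max flow = 92; residual-reachable set from 4 gives S-side
cut edges (S→T): {(2,1), (3,1), (4,0), (5,0), (5,1), (6,1), (7,0)} total cap 92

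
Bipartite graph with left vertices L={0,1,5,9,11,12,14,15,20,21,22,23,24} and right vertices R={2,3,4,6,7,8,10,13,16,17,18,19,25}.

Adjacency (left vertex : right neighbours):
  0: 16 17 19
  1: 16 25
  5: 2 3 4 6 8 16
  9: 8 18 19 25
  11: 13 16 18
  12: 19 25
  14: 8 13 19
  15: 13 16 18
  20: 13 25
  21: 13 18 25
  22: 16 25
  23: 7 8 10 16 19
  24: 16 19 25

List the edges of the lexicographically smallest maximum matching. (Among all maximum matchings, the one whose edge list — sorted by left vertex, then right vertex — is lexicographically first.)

|M| = 9 (so the lex-smallest maximum matching has 9 edges)
process left vertices in ascending order; for each, take the smallest-labelled available neighbour that still permits 9 edges overall, or leave it unmatched if none does
lex-smallest matching: {0-17, 1-16, 5-2, 9-8, 11-13, 12-19, 15-18, 20-25, 23-7}

Lex-smallest maximum matching: {(0,17), (1,16), (5,2), (9,8), (11,13), (12,19), (15,18), (20,25), (23,7)}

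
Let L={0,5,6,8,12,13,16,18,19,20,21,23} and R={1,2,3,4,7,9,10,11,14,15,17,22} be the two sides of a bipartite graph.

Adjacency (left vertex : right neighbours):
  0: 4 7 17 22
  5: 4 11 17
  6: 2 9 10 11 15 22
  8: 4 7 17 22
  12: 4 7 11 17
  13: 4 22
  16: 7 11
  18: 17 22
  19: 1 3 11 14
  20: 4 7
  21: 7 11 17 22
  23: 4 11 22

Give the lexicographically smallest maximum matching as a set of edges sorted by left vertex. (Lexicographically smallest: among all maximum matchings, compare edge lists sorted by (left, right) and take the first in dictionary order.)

|M| = 7 (so the lex-smallest maximum matching has 7 edges)
process left vertices in ascending order; for each, take the smallest-labelled available neighbour that still permits 7 edges overall, or leave it unmatched if none does
lex-smallest matching: {0-4, 5-11, 6-2, 8-7, 12-17, 13-22, 19-1}

Lex-smallest maximum matching: {(0,4), (5,11), (6,2), (8,7), (12,17), (13,22), (19,1)}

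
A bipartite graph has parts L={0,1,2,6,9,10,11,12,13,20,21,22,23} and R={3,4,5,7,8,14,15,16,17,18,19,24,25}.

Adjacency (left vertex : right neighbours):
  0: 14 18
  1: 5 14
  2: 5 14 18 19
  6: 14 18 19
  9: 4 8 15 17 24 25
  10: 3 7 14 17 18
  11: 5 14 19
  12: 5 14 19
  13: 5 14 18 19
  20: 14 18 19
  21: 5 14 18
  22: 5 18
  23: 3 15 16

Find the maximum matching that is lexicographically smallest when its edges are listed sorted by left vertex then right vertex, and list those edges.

|M| = 7 (so the lex-smallest maximum matching has 7 edges)
process left vertices in ascending order; for each, take the smallest-labelled available neighbour that still permits 7 edges overall, or leave it unmatched if none does
lex-smallest matching: {0-14, 1-5, 2-18, 6-19, 9-4, 10-3, 23-15}

Lex-smallest maximum matching: {(0,14), (1,5), (2,18), (6,19), (9,4), (10,3), (23,15)}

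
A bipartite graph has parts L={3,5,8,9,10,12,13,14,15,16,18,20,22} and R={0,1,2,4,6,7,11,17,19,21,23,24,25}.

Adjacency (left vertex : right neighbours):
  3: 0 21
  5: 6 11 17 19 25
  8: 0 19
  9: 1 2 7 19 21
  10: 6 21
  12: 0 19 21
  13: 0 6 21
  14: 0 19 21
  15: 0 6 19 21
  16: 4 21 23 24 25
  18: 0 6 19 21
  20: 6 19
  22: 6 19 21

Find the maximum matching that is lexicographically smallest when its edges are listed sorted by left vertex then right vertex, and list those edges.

|M| = 7 (so the lex-smallest maximum matching has 7 edges)
process left vertices in ascending order; for each, take the smallest-labelled available neighbour that still permits 7 edges overall, or leave it unmatched if none does
lex-smallest matching: {3-0, 5-11, 8-19, 9-1, 10-6, 12-21, 16-4}

Lex-smallest maximum matching: {(3,0), (5,11), (8,19), (9,1), (10,6), (12,21), (16,4)}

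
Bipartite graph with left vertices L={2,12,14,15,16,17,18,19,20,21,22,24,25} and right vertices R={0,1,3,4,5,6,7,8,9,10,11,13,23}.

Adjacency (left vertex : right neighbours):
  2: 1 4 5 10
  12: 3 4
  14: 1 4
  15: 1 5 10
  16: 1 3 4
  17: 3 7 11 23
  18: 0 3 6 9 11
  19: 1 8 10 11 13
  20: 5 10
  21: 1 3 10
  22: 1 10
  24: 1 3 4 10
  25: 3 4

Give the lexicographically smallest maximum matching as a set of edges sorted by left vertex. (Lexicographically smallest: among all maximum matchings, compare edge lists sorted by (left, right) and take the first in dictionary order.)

|M| = 8 (so the lex-smallest maximum matching has 8 edges)
process left vertices in ascending order; for each, take the smallest-labelled available neighbour that still permits 8 edges overall, or leave it unmatched if none does
lex-smallest matching: {2-1, 12-3, 14-4, 15-5, 17-7, 18-0, 19-8, 20-10}

Lex-smallest maximum matching: {(2,1), (12,3), (14,4), (15,5), (17,7), (18,0), (19,8), (20,10)}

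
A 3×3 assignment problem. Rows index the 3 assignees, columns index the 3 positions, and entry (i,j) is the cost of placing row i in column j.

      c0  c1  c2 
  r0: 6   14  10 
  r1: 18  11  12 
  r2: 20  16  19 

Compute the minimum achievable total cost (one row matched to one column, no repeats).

Minimum assignment cost: 34

optimal assignment: row0→col0 (cost 6), row1→col2 (cost 12), row2→col1 (cost 16)
total = 6 + 12 + 16 = 34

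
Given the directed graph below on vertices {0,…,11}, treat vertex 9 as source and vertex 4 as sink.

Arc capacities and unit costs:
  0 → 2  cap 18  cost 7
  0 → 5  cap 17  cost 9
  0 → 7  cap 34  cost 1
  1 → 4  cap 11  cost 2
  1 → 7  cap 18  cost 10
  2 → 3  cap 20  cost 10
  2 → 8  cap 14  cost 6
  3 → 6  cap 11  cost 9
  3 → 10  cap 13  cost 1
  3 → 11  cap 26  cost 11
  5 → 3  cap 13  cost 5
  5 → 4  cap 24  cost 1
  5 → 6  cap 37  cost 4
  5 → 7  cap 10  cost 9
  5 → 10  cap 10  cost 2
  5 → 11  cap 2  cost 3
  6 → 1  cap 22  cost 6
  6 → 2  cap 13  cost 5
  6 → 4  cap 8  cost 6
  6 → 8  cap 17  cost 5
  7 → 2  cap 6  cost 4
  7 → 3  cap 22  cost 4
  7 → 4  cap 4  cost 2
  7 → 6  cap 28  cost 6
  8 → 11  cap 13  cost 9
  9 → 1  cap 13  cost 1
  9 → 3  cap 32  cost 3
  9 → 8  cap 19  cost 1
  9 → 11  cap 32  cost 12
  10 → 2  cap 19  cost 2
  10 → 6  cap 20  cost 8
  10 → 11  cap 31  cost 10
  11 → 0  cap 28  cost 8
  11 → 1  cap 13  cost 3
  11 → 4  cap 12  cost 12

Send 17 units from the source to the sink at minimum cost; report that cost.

Minimum cost for 17 units: 131

shortest-cost path #1: 9→1→4 push 11 @ unit cost 3 (adds 33)
shortest-cost path #2: 9→1→7→4 push 2 @ unit cost 13 (adds 26)
shortest-cost path #3: 9→3→6→4 push 4 @ unit cost 18 (adds 72)
total cost = 131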